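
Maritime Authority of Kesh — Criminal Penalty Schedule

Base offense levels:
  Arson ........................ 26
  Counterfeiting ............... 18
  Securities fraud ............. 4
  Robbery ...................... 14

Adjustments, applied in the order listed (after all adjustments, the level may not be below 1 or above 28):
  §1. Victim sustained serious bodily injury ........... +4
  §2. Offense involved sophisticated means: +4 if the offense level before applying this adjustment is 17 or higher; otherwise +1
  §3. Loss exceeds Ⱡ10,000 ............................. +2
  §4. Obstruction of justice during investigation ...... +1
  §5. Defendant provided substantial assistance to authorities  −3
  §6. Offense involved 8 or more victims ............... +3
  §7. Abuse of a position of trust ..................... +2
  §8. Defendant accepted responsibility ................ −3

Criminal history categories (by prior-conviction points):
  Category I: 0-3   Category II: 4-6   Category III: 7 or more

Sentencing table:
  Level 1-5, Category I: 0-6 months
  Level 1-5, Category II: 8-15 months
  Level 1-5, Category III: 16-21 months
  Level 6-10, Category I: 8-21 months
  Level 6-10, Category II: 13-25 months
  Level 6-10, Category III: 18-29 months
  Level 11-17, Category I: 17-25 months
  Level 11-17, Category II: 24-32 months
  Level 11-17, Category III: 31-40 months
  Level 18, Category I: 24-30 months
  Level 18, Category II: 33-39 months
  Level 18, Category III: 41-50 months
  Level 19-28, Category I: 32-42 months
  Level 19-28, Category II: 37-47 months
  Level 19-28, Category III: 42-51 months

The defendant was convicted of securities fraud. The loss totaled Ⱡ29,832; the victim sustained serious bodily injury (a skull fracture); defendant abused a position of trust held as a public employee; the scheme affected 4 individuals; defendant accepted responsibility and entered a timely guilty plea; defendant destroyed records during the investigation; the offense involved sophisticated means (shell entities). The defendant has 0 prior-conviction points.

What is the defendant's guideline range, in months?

17-25 months

Base offense level for securities fraud: 4.
§1 applies: 4 + 4 = 8.
§2 applies (level before this adjustment is 8 < 17, so +1): 8 + 1 = 9.
§3 applies: 9 + 2 = 11.
§4 applies: 11 + 1 = 12.
§5 does not apply.
§6 does not apply.
§7 applies: 12 + 2 = 14.
§8 applies: 14 − 3 = 11.
Final offense level: 11.
Criminal history: 0 prior points → Category I (0-3).
Level 11 falls in the 11-17 band.
Grid: Level 11-17 × Category I = 17-25 months.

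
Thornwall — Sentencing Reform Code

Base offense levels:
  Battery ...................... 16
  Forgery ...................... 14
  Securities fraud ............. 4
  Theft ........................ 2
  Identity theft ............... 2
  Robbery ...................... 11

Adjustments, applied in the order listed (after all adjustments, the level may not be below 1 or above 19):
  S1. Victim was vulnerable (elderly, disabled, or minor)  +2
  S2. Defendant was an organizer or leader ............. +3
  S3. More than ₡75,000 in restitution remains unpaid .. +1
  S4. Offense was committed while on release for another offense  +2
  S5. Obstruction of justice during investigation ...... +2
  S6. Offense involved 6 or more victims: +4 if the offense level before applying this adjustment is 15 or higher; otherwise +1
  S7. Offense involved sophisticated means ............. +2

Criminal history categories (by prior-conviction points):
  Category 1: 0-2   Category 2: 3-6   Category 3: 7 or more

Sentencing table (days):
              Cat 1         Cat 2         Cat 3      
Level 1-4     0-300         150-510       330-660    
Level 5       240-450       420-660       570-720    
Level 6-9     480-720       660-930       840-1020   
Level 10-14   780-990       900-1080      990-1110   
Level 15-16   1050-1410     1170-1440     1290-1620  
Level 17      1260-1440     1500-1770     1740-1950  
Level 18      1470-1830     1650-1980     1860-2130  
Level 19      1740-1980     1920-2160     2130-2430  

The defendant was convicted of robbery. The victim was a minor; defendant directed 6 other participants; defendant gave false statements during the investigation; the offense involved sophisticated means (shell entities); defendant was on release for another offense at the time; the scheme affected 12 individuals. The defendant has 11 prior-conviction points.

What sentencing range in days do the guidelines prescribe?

Base offense level for robbery: 11.
S1 applies: 11 + 2 = 13.
S2 applies: 13 + 3 = 16.
S3 does not apply.
S4 applies: 16 + 2 = 18.
S5 applies: 18 + 2 = 20.
S6 applies (level before this adjustment is 20 ≥ 15, so +4): 20 + 4 = 24.
S7 applies: 24 + 2 = 26.
Level 26 exceeds the maximum of 19; capped at 19.
Final offense level: 19.
Criminal history: 11 prior points → Category 3 (7+).
Level 19 falls in the 19 band.
Grid: Level 19 × Category 3 = 2130-2430 days.

2130-2430 days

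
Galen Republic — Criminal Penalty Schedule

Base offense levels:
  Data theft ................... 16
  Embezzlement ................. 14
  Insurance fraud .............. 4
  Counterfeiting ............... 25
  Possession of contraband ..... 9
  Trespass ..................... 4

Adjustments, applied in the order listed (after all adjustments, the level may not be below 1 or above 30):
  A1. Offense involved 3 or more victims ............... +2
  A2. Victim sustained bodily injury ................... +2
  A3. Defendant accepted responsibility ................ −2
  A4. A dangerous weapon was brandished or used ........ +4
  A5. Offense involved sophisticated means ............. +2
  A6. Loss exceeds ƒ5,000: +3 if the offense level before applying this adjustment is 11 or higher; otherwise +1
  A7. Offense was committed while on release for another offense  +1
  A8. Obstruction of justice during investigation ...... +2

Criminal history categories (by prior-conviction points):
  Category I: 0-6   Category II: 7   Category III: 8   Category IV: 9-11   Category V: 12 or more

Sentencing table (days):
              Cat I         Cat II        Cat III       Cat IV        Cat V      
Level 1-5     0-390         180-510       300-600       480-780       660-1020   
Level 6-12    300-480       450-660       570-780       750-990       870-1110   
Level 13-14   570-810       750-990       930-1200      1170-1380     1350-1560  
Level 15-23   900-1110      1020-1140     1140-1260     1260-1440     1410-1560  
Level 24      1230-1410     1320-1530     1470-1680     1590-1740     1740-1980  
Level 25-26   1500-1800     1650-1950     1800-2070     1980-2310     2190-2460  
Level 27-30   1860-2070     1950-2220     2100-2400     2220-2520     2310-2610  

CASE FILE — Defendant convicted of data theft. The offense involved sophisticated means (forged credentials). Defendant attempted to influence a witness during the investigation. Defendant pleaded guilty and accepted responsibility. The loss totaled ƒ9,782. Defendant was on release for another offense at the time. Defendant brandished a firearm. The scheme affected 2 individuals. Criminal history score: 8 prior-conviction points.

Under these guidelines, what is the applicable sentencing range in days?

Base offense level for data theft: 16.
A1 does not apply.
A2 does not apply.
A3 applies: 16 − 2 = 14.
A4 applies: 14 + 4 = 18.
A5 applies: 18 + 2 = 20.
A6 applies (level before this adjustment is 20 ≥ 11, so +3): 20 + 3 = 23.
A7 applies: 23 + 1 = 24.
A8 applies: 24 + 2 = 26.
Final offense level: 26.
Criminal history: 8 prior points → Category III (8).
Level 26 falls in the 25-26 band.
Grid: Level 25-26 × Category III = 1800-2070 days.

1800-2070 days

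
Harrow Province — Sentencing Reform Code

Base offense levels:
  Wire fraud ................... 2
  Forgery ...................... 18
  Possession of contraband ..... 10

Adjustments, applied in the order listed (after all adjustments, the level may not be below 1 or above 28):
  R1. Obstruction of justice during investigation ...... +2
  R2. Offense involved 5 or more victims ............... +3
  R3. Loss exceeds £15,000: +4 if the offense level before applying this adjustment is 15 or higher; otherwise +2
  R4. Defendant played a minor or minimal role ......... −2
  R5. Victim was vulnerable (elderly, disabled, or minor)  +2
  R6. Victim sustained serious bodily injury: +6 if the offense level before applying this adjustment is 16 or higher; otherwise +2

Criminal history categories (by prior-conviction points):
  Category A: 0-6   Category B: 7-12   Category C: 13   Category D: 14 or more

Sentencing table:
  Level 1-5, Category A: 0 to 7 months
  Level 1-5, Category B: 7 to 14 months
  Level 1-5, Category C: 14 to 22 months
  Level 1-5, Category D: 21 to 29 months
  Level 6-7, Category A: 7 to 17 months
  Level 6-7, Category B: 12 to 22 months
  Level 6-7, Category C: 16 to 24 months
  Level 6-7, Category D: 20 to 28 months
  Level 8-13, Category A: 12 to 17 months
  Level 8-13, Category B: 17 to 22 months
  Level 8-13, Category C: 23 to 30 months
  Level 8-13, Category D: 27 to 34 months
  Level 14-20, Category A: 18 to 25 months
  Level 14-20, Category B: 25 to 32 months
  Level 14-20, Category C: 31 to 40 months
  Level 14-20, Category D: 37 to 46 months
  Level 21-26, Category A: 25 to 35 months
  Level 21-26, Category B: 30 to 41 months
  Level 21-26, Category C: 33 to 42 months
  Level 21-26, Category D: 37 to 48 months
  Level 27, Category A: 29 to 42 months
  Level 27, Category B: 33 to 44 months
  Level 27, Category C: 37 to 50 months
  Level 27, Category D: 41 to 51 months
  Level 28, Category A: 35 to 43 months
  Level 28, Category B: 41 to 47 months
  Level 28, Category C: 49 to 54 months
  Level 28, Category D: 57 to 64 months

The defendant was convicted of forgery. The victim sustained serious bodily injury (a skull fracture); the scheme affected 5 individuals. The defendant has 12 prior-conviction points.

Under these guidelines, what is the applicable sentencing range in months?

33-44 months

Base offense level for forgery: 18.
R2 applies: 18 + 3 = 21.
R5 does not apply.
R6 applies (level before this adjustment is 21 ≥ 16, so +6): 21 + 6 = 27.
Final offense level: 27.
Criminal history: 12 prior points → Category B (7-12).
Level 27 falls in the 27 band.
Grid: Level 27 × Category B = 33-44 months.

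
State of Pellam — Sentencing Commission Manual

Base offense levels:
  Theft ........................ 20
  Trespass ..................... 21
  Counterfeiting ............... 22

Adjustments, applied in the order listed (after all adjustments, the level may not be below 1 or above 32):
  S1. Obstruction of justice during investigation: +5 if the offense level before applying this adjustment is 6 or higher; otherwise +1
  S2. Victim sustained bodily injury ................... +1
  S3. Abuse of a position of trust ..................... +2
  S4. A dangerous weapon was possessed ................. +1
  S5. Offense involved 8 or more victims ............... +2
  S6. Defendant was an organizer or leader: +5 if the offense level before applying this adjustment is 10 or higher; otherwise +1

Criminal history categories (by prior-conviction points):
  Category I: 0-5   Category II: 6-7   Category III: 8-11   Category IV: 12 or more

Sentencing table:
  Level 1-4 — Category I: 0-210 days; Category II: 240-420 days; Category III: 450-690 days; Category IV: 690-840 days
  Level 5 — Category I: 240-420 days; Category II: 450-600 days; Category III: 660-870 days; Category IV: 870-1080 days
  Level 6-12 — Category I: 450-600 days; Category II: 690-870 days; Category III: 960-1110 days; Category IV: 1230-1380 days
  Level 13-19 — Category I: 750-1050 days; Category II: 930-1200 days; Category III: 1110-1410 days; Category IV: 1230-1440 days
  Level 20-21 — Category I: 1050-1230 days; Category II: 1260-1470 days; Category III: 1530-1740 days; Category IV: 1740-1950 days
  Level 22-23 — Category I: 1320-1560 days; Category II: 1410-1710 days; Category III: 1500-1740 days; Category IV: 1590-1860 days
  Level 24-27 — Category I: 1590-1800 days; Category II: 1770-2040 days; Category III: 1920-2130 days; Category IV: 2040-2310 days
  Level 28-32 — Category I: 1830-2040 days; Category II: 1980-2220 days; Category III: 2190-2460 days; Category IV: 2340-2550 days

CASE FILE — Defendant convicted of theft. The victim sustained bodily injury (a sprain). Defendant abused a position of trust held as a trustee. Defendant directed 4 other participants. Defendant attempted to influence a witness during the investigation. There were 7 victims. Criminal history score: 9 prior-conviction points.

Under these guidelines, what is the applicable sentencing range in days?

2190-2460 days

Base offense level for theft: 20.
S1 applies (level before this adjustment is 20 ≥ 6, so +5): 20 + 5 = 25.
S2 applies: 25 + 1 = 26.
S3 applies: 26 + 2 = 28.
S5 does not apply.
S6 applies (level before this adjustment is 28 ≥ 10, so +5): 28 + 5 = 33.
Level 33 exceeds the maximum of 32; capped at 32.
Final offense level: 32.
Criminal history: 9 prior points → Category III (8-11).
Level 32 falls in the 28-32 band.
Grid: Level 28-32 × Category III = 2190-2460 days.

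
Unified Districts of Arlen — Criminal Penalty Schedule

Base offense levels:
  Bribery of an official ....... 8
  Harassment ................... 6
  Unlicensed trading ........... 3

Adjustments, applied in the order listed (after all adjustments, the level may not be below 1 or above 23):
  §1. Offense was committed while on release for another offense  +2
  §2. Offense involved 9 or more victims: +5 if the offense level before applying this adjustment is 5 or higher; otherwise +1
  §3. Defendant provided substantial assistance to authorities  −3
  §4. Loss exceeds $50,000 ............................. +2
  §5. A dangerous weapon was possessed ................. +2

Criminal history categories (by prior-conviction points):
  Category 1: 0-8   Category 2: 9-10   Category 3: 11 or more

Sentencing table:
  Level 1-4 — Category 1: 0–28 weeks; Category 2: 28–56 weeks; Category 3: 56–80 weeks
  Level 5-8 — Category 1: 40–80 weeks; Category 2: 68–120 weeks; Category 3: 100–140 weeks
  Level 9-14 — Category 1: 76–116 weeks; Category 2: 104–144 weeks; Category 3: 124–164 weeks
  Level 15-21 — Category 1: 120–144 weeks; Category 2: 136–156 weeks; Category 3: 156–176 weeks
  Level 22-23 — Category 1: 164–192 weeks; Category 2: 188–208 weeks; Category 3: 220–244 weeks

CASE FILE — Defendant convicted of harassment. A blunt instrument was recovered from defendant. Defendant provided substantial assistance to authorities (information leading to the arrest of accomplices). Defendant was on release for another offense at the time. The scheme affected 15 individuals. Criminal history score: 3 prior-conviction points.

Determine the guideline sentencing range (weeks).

Base offense level for harassment: 6.
§1 applies: 6 + 2 = 8.
§2 applies (level before this adjustment is 8 ≥ 5, so +5): 8 + 5 = 13.
§3 applies: 13 − 3 = 10.
§5 applies: 10 + 2 = 12.
Final offense level: 12.
Criminal history: 3 prior points → Category 1 (0-8).
Level 12 falls in the 9-14 band.
Grid: Level 9-14 × Category 1 = 76-116 weeks.

76-116 weeks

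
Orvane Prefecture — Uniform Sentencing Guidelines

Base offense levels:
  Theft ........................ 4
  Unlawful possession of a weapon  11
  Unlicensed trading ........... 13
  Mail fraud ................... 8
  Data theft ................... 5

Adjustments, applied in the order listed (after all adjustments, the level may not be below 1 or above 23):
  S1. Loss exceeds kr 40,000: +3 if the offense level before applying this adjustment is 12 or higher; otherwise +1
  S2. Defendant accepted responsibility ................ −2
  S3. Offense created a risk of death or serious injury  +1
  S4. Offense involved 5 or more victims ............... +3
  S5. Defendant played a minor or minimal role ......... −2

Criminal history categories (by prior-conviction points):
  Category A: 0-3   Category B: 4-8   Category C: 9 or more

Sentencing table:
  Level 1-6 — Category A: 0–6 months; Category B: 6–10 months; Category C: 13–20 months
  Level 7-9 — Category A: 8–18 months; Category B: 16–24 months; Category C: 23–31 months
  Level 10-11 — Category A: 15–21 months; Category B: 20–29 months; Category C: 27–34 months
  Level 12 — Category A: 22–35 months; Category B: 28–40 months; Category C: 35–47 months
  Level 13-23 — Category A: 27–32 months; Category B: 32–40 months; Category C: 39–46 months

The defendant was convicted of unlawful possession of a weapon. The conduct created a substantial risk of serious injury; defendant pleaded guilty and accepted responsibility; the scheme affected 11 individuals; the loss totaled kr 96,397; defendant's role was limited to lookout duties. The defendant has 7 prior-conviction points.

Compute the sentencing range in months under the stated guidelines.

28-40 months

Base offense level for unlawful possession of a weapon: 11.
S1 applies (level before this adjustment is 11 < 12, so +1): 11 + 1 = 12.
S2 applies: 12 − 2 = 10.
S3 applies: 10 + 1 = 11.
S4 applies: 11 + 3 = 14.
S5 applies: 14 − 2 = 12.
Final offense level: 12.
Criminal history: 7 prior points → Category B (4-8).
Level 12 falls in the 12 band.
Grid: Level 12 × Category B = 28-40 months.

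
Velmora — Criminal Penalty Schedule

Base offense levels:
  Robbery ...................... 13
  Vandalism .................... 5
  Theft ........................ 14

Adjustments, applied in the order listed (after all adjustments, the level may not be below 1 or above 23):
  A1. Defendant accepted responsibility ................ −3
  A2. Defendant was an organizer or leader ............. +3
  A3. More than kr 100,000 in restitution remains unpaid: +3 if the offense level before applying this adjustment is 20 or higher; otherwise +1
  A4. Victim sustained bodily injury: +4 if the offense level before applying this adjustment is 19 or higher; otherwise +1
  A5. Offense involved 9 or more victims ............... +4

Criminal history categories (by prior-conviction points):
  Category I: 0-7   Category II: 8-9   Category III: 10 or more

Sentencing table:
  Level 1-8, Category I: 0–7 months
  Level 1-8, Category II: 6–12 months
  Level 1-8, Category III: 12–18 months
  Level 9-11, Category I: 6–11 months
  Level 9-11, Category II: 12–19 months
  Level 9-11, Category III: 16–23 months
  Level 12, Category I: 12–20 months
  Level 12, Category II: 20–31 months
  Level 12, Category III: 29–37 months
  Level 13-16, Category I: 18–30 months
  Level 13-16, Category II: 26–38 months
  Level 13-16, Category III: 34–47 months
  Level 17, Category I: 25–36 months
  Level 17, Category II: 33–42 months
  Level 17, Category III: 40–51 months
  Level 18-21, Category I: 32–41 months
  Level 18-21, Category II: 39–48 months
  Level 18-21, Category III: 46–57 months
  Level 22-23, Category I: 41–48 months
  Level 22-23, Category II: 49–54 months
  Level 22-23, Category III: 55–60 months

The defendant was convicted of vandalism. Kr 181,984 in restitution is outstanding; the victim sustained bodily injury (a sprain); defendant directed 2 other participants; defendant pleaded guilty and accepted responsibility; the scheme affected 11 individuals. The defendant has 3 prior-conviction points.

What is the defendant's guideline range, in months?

Base offense level for vandalism: 5.
A1 applies: 5 − 3 = 2.
A2 applies: 2 + 3 = 5.
A3 applies (level before this adjustment is 5 < 20, so +1): 5 + 1 = 6.
A4 applies (level before this adjustment is 6 < 19, so +1): 6 + 1 = 7.
A5 applies: 7 + 4 = 11.
Final offense level: 11.
Criminal history: 3 prior points → Category I (0-7).
Level 11 falls in the 9-11 band.
Grid: Level 9-11 × Category I = 6-11 months.

6-11 months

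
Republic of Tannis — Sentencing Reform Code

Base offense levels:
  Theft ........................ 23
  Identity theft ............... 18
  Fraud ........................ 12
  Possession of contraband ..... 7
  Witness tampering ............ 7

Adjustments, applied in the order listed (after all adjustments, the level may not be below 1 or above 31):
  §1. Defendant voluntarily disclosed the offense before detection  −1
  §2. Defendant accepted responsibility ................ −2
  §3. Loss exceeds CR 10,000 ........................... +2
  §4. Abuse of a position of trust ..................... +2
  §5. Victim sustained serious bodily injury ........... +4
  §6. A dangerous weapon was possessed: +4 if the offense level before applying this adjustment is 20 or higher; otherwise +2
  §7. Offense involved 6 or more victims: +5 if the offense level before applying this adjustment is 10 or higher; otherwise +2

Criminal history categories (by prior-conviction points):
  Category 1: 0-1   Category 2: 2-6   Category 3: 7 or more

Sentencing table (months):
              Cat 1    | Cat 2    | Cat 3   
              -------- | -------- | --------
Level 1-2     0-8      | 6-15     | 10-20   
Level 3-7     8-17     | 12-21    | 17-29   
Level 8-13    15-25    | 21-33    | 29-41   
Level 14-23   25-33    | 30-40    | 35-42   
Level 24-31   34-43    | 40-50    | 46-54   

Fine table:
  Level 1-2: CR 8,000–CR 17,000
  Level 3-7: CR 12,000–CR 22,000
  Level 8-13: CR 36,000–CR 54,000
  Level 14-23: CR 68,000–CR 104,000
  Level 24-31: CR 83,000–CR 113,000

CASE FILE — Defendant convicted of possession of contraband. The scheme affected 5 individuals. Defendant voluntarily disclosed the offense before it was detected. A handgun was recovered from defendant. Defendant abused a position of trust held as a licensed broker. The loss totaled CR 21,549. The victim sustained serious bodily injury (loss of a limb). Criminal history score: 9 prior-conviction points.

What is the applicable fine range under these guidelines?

Base offense level for possession of contraband: 7.
§1 applies: 7 − 1 = 6.
§2 does not apply.
§3 applies: 6 + 2 = 8.
§4 applies: 8 + 2 = 10.
§5 applies: 10 + 4 = 14.
§6 applies (level before this adjustment is 14 < 20, so +2): 14 + 2 = 16.
§7 does not apply.
Final offense level: 16.
Level 16 falls in the 14-23 band.
Fine table: Level 14-23 → CR 68,000–CR 104,000.

CR 68,000–CR 104,000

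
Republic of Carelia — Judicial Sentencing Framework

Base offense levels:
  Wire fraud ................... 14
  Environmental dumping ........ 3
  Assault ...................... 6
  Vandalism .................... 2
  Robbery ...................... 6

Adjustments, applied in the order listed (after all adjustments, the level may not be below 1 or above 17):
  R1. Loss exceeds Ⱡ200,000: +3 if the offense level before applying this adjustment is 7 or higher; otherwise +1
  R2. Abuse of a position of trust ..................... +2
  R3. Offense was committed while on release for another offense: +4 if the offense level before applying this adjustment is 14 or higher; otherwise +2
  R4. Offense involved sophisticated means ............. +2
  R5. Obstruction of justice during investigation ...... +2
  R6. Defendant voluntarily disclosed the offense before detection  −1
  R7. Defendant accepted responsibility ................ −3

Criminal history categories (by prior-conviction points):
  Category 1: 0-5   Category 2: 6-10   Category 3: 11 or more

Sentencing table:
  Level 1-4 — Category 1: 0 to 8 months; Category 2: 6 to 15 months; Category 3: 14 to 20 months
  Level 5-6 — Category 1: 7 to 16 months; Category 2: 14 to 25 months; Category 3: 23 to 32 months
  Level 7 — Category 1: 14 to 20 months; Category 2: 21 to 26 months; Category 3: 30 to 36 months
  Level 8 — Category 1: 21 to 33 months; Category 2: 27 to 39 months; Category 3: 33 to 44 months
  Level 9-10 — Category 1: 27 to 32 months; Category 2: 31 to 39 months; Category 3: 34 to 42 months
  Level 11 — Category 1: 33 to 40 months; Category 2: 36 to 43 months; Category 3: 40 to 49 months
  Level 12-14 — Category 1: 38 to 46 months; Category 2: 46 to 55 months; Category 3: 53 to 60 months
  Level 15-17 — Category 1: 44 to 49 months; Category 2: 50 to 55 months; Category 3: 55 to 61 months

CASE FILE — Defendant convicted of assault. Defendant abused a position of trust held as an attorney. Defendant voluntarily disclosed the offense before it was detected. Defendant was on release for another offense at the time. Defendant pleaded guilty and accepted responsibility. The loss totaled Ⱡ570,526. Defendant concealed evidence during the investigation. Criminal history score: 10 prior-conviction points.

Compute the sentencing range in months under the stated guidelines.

Base offense level for assault: 6.
R1 applies (level before this adjustment is 6 < 7, so +1): 6 + 1 = 7.
R2 applies: 7 + 2 = 9.
R3 applies (level before this adjustment is 9 < 14, so +2): 9 + 2 = 11.
R5 applies: 11 + 2 = 13.
R6 applies: 13 − 1 = 12.
R7 applies: 12 − 3 = 9.
Final offense level: 9.
Criminal history: 10 prior points → Category 2 (6-10).
Level 9 falls in the 9-10 band.
Grid: Level 9-10 × Category 2 = 31-39 months.

31-39 months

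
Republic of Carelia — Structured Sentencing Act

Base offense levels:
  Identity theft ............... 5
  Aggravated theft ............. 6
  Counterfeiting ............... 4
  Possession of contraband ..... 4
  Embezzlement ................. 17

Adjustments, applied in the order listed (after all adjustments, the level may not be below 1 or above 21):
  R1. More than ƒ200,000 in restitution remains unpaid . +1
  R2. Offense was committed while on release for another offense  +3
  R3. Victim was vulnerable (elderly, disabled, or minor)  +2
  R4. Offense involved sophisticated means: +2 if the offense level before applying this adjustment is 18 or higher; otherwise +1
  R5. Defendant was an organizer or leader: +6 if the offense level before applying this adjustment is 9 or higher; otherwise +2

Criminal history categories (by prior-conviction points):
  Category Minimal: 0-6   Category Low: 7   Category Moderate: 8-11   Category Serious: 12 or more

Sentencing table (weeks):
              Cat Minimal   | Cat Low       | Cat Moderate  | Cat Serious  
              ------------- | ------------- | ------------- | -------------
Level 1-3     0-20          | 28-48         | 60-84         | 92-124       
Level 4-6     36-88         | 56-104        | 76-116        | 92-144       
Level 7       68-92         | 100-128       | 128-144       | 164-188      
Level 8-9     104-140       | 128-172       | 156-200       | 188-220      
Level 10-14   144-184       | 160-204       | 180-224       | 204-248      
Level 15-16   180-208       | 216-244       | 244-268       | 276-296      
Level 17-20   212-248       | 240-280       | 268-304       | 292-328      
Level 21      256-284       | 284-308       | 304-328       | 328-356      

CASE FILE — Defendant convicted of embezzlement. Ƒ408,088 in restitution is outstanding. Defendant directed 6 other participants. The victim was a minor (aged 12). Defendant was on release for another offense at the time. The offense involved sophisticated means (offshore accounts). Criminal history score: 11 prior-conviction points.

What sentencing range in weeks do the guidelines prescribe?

Base offense level for embezzlement: 17.
R1 applies: 17 + 1 = 18.
R2 applies: 18 + 3 = 21.
R3 applies: 21 + 2 = 23.
R4 applies (level before this adjustment is 23 ≥ 18, so +2): 23 + 2 = 25.
R5 applies (level before this adjustment is 25 ≥ 9, so +6): 25 + 6 = 31.
Level 31 exceeds the maximum of 21; capped at 21.
Final offense level: 21.
Criminal history: 11 prior points → Category Moderate (8-11).
Level 21 falls in the 21 band.
Grid: Level 21 × Category Moderate = 304-328 weeks.

304-328 weeks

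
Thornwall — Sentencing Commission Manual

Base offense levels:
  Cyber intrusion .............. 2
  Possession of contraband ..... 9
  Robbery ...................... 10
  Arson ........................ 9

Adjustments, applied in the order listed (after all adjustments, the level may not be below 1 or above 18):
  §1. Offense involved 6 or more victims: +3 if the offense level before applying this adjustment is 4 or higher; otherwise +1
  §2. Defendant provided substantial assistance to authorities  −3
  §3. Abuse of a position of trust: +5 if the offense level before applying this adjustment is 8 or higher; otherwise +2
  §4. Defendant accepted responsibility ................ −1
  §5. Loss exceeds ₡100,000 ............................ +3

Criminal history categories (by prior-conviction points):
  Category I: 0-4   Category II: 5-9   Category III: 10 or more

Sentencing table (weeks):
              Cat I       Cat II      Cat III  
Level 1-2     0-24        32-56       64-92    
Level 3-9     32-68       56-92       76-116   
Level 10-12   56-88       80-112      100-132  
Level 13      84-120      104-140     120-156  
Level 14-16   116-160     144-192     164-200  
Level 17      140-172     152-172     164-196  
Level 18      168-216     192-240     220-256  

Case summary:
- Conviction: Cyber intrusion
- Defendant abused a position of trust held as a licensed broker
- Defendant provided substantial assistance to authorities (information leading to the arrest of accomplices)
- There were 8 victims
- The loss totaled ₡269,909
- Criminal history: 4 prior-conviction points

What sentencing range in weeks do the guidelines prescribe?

32-68 weeks

Base offense level for cyber intrusion: 2.
§1 applies (level before this adjustment is 2 < 4, so +1): 2 + 1 = 3.
§2 applies: 3 − 3 = 0.
§3 applies (level before this adjustment is 0 < 8, so +2): 0 + 2 = 2.
§5 applies: 2 + 3 = 5.
Final offense level: 5.
Criminal history: 4 prior points → Category I (0-4).
Level 5 falls in the 3-9 band.
Grid: Level 3-9 × Category I = 32-68 weeks.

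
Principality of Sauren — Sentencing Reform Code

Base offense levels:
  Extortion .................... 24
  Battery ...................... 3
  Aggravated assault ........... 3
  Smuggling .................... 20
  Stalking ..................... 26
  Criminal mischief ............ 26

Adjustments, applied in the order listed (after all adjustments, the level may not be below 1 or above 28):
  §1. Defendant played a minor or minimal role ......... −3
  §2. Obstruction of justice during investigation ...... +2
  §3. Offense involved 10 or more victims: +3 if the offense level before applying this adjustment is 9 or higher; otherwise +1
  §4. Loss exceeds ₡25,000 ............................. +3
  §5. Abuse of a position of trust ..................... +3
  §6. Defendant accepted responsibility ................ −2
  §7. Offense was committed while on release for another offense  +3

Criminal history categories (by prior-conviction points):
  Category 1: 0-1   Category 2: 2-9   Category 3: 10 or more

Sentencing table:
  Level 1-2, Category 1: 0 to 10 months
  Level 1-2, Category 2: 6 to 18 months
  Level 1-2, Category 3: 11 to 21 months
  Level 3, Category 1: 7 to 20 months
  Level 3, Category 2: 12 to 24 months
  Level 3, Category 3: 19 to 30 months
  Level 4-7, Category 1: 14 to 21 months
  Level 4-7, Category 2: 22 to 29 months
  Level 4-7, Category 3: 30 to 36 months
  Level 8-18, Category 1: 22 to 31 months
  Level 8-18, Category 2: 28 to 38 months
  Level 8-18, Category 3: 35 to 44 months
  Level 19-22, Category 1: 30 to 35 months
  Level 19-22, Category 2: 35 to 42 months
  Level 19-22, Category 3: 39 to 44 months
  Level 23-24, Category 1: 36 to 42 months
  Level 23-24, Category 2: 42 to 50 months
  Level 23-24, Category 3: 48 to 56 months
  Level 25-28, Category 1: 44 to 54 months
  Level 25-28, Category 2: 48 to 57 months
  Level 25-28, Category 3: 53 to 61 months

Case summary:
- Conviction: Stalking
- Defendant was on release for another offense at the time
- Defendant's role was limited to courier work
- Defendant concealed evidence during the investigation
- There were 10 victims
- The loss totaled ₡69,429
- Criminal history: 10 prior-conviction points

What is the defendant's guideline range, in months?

53-61 months

Base offense level for stalking: 26.
§1 applies: 26 − 3 = 23.
§2 applies: 23 + 2 = 25.
§3 applies (level before this adjustment is 25 ≥ 9, so +3): 25 + 3 = 28.
§4 applies: 28 + 3 = 31.
§6 does not apply.
§7 applies: 31 + 3 = 34.
Level 34 exceeds the maximum of 28; capped at 28.
Final offense level: 28.
Criminal history: 10 prior points → Category 3 (10+).
Level 28 falls in the 25-28 band.
Grid: Level 25-28 × Category 3 = 53-61 months.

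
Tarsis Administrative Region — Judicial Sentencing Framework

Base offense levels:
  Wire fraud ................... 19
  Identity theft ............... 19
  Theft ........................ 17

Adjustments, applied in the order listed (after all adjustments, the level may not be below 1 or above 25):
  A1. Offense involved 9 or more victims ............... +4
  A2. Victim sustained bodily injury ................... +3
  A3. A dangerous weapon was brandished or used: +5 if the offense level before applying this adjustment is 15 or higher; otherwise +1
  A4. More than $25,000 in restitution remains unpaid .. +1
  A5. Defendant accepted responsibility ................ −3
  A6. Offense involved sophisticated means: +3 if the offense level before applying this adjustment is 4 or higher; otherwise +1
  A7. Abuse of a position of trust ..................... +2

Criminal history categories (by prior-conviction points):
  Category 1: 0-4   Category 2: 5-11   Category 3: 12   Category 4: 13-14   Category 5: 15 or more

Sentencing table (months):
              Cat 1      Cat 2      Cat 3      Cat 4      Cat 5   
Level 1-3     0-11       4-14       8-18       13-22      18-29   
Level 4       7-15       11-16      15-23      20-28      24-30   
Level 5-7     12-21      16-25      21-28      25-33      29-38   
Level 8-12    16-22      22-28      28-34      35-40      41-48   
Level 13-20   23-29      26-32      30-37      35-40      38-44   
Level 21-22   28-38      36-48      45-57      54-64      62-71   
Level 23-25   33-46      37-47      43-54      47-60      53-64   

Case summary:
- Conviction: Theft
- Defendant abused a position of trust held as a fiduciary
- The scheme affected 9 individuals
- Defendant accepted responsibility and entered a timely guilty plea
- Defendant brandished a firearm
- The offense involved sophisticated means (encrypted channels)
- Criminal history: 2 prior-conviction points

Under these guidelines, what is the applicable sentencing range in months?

33-46 months

Base offense level for theft: 17.
A1 applies: 17 + 4 = 21.
A2 does not apply.
A3 applies (level before this adjustment is 21 ≥ 15, so +5): 21 + 5 = 26.
A4 does not apply.
A5 applies: 26 − 3 = 23.
A6 applies (level before this adjustment is 23 ≥ 4, so +3): 23 + 3 = 26.
A7 applies: 26 + 2 = 28.
Level 28 exceeds the maximum of 25; capped at 25.
Final offense level: 25.
Criminal history: 2 prior points → Category 1 (0-4).
Level 25 falls in the 23-25 band.
Grid: Level 23-25 × Category 1 = 33-46 months.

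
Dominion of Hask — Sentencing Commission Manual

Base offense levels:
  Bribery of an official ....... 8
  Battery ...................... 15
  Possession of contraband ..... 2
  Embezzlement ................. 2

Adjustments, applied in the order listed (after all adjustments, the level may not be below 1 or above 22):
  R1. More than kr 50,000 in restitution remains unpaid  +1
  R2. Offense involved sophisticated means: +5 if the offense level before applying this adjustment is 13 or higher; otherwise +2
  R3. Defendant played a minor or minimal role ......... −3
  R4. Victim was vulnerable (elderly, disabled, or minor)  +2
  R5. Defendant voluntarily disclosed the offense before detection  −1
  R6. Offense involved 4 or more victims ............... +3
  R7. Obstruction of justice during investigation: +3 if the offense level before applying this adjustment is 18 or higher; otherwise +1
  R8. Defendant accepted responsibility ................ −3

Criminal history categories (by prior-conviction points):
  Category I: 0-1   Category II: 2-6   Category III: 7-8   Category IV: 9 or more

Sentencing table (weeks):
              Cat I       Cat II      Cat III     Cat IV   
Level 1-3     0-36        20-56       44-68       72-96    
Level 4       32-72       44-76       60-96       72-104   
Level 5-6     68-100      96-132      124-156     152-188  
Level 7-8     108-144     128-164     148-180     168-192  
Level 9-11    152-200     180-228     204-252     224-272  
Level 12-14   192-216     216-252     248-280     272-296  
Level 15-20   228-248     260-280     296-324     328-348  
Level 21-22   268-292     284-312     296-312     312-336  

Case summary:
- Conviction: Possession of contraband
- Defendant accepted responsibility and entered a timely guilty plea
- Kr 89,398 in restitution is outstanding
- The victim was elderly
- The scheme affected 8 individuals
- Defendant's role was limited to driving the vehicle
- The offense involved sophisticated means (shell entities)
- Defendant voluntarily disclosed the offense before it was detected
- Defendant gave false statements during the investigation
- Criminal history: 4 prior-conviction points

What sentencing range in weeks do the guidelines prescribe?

44-76 weeks

Base offense level for possession of contraband: 2.
R1 applies: 2 + 1 = 3.
R2 applies (level before this adjustment is 3 < 13, so +2): 3 + 2 = 5.
R3 applies: 5 − 3 = 2.
R4 applies: 2 + 2 = 4.
R5 applies: 4 − 1 = 3.
R6 applies: 3 + 3 = 6.
R7 applies (level before this adjustment is 6 < 18, so +1): 6 + 1 = 7.
R8 applies: 7 − 3 = 4.
Final offense level: 4.
Criminal history: 4 prior points → Category II (2-6).
Level 4 falls in the 4 band.
Grid: Level 4 × Category II = 44-76 weeks.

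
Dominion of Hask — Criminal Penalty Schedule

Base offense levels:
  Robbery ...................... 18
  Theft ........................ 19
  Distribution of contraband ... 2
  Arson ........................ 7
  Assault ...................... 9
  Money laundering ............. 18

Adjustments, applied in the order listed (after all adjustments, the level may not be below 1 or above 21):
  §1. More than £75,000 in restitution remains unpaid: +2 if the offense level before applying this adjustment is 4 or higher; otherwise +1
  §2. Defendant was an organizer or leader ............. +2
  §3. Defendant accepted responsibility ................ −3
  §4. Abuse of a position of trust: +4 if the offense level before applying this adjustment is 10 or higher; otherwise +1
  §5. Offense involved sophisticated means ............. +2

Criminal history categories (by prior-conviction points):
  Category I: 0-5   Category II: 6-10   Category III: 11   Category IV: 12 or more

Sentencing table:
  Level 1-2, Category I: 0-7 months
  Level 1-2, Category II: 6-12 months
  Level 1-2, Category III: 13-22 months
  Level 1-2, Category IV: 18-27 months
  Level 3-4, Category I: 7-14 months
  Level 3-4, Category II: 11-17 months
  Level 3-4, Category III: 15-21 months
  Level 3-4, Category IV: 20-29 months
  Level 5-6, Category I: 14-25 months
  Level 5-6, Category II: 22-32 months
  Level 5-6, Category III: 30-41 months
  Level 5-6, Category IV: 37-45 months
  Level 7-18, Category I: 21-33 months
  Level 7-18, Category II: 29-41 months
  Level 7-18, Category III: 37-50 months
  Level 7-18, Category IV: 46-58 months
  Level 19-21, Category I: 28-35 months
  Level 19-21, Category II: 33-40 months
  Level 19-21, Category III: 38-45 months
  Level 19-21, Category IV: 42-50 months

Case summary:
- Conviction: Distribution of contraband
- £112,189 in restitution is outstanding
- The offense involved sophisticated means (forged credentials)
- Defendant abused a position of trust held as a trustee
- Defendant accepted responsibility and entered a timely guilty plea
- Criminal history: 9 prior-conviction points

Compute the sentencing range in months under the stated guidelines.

Base offense level for distribution of contraband: 2.
§1 applies (level before this adjustment is 2 < 4, so +1): 2 + 1 = 3.
§2 does not apply.
§3 applies: 3 − 3 = 0.
§4 applies (level before this adjustment is 0 < 10, so +1): 0 + 1 = 1.
§5 applies: 1 + 2 = 3.
Final offense level: 3.
Criminal history: 9 prior points → Category II (6-10).
Level 3 falls in the 3-4 band.
Grid: Level 3-4 × Category II = 11-17 months.

11-17 months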